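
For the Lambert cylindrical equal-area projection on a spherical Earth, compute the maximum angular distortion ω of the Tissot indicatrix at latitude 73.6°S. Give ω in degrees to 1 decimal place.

116.9°

The Lambert cylindrical equal-area projection is the cylindrical equal-area projection with its standard parallel at the equator (φ₀ = 0). For cylindrical equal-area with standard parallel φ₀, h = cos φ / cos φ₀ and k = cos φ₀ / cos φ, so h·k = 1.
At 73.6°: h = 0.2823, k = 3.542; principal scales a = 3.542, b = 0.2823.
sin(ω/2) = (a − b)/(a + b) = 3.259/3.824 = 0.8523, so ω = 2 arcsin(0.8523) ≈ 116.9°.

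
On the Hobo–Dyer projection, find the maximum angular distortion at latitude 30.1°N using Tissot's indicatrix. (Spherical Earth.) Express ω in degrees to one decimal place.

9.9°

Hobo–Dyer is a cylindrical equal-area projection with standard parallels at ±37.5°. Cylindrical equal-area (φ₀ = 37.5°): h = cos φ / cos 37.5° along meridians, k = cos 37.5° / cos φ along parallels; h·k = 1.
At 30.1°: h = 1.090, k = 0.9170; principal scales a = 1.090, b = 0.9170.
sin(ω/2) = (a − b)/(a + b) = 0.1735/2.008 = 0.08642, so ω = 2 arcsin(0.08642) ≈ 9.9°.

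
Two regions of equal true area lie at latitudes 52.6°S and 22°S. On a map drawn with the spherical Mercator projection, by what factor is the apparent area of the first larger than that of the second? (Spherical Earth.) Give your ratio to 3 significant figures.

2.33

Mercator areal scale is sec²φ.
At 52.6°: sec²(52.6°) = 1/0.6074² = 2.711.
At 22°: sec²(22°) = 1/0.9272² = 1.163.
Ratio = 2.711/1.163 = cos²(22°)/cos²(52.6°) ≈ 2.33.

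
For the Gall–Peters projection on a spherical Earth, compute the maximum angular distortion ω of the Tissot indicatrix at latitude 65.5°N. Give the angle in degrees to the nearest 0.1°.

58.4°

Gall–Peters is a cylindrical equal-area projection with standard parallels at ±45°. Cylindrical equal-area (φ₀ = 45°): h = cos φ / cos 45° along meridians, k = cos 45° / cos φ along parallels; h·k = 1.
At 65.5°: h = 0.5865, k = 1.705; principal scales a = 1.705, b = 0.5865.
sin(ω/2) = (a − b)/(a + b) = 1.119/2.292 = 0.4882, so ω = 2 arcsin(0.4882) ≈ 58.4°.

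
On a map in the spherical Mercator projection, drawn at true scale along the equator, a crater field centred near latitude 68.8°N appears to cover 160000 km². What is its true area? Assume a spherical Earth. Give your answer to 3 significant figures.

20900 km²

The Mercator projection is conformal; its linear scale factor is the same in every direction and equals sec φ = 1/cos φ.
Areal scale = k² = sec²φ = 1/cos²(68.8°) = 1/0.3616² = 7.647.
True area = apparent / (areal scale) = 160000 / 7.647 ≈ 20900 km².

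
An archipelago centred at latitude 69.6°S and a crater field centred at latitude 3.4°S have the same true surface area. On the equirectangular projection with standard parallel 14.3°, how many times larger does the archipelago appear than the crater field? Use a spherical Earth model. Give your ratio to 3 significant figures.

With standard parallel φ₀ = 14.3°, the equirectangular projection gives x = Rλ cos φ₀, y = Rφ, so h = 1 and k = cos 14.3° / cos φ.
Areal scale at 69.6°: h·k = 1.000 × 2.780 = 2.780.
Areal scale at 3.4°: h·k = 1.000 × 0.9707 = 0.9707.
Ratio = 2.780/0.9707 ≈ 2.86.

2.86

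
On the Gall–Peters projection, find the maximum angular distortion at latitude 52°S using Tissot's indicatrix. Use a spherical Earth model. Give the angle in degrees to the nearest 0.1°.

15.8°

The Gall–Peters projection is cylindrical equal-area with φ₀ = 45°. A cylindrical equal-area projection with standard parallel φ₀ has meridian scale h = cos φ / cos φ₀ and parallel scale k = cos φ₀ / cos φ (so areas are preserved, h·k = 1).
At 52°: h = 0.8707, k = 1.149; principal scales a = 1.149, b = 0.8707.
sin(ω/2) = (a − b)/(a + b) = 0.2779/2.019 = 0.1376, so ω = 2 arcsin(0.1376) ≈ 15.8°.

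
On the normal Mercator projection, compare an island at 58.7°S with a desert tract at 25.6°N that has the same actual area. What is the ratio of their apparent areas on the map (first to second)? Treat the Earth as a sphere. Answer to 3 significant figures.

3.01

On Mercator, area is exaggerated by sec²φ = 1/cos²φ.
At 58.7°: sec²(58.7°) = 1/0.5195² = 3.705.
At 25.6°: sec²(25.6°) = 1/0.9018² = 1.230.
Ratio = 3.705/1.230 = cos²(25.6°)/cos²(58.7°) ≈ 3.01.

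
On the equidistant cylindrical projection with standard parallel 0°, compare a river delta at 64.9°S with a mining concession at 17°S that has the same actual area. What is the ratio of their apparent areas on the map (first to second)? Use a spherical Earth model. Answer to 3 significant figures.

Plate carrée maps x = Rλ, y = Rφ. The meridian scale is h = 1 and the parallel scale is k = 1/cos φ = sec φ.
Areal scale at 64.9°: h·k = 1.000 × 2.357 = 2.357.
Areal scale at 17°: h·k = 1.000 × 1.046 = 1.046.
Ratio = 2.357/1.046 ≈ 2.25.

2.25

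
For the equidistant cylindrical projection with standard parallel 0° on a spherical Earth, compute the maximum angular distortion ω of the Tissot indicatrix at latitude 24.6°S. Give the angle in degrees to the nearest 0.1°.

5.4°

Plate carrée maps x = Rλ, y = Rφ. The meridian scale is h = 1 and the parallel scale is k = 1/cos φ = sec φ.
At 24.6°: h = 1.000, k = 1.100; principal scales a = 1.100, b = 1.000.
sin(ω/2) = (a − b)/(a + b) = 0.09982/2.100 = 0.04754, so ω = 2 arcsin(0.04754) ≈ 5.4°.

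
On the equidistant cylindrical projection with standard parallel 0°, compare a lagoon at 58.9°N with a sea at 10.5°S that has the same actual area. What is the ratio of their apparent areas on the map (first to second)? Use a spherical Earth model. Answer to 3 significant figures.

Plate carrée maps x = Rλ, y = Rφ. The meridian scale is h = 1 and the parallel scale is k = 1/cos φ = sec φ.
Areal scale at 58.9°: h·k = 1.000 × 1.936 = 1.936.
Areal scale at 10.5°: h·k = 1.000 × 1.017 = 1.017.
Ratio = 1.936/1.017 ≈ 1.90.

1.90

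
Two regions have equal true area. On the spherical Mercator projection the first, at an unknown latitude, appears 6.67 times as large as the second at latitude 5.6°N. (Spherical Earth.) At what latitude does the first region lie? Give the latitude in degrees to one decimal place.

67.3°

On Mercator, (apparent₁)/(apparent₂) = sec²φ₁ / sec²φ₂ when true areas are equal.
cos²φ₂ / cos²φ₁ = 6.67  ⇒  cos φ₁ = cos 5.6° / √6.67 = 0.9952/2.583 = 0.3854.
φ₁ = arccos(0.3854) ≈ 67.3°.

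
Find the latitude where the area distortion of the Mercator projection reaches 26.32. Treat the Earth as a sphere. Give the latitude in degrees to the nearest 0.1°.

Mercator areal scale is sec²φ.
sec²φ = 26.32  ⇒  cos²φ = 0.03799  ⇒  cos φ = 0.1949.
φ = arccos(0.1949) ≈ 78.8°.

78.8°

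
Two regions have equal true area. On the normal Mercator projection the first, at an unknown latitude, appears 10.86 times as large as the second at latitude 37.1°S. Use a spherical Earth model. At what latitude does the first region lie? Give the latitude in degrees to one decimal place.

76.0°

On Mercator, (apparent₁)/(apparent₂) = sec²φ₁ / sec²φ₂ when true areas are equal.
cos²φ₂ / cos²φ₁ = 10.86  ⇒  cos φ₁ = cos 37.1° / √10.86 = 0.7976/3.295 = 0.2420.
φ₁ = arccos(0.2420) ≈ 76.0°.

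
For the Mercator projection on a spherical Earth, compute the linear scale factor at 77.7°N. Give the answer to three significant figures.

4.69

Mercator is conformal, so the point scale is isotropic: h = k = sec φ = 1/cos φ.
k = 1/cos 77.7° = 1/0.2130 = 4.694.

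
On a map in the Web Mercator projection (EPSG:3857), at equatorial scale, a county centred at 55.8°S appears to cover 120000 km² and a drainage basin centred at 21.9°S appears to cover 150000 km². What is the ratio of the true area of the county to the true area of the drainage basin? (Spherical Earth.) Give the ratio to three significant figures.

0.294

Since Mercator area scale is 1/cos²φ, the true area equals the apparent area multiplied by cos²φ.
True area of county: 120000 × cos²(55.8°) = 120000 × 0.3159 = 37910 km².
True area of drainage basin: 150000 × cos²(21.9°) = 150000 × 0.8609 = 129100 km².
Ratio = 37910 / 129100 ≈ 0.294.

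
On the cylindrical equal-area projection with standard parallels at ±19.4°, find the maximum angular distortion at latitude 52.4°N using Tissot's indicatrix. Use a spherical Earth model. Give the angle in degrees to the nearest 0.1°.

48.4°

Cylindrical equal-area (φ₀ = 19.4°): h = cos φ / cos 19.4° along meridians, k = cos 19.4° / cos φ along parallels; h·k = 1.
At 52.4°: h = 0.6469, k = 1.546; principal scales a = 1.546, b = 0.6469.
sin(ω/2) = (a − b)/(a + b) = 0.8990/2.193 = 0.4100, so ω = 2 arcsin(0.4100) ≈ 48.4°.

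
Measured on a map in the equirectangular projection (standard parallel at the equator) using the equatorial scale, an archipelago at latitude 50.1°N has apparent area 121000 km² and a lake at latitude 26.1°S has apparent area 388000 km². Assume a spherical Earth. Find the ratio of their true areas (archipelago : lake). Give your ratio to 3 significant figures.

0.223

On the plate carrée, areal scale = h·k = 1 × sec φ, so true area = apparent × cos φ.
True area of archipelago: 121000 × cos(50.1°) = 121000 × 0.6414 = 77620 km².
True area of lake: 388000 × cos(26.1°) = 388000 × 0.8980 = 348400 km².
Ratio = 77620 / 348400 ≈ 0.223.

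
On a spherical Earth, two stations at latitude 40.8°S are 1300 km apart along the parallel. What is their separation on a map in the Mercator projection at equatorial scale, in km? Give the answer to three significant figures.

For Mercator, h = k = sec φ (a conformal cylindrical projection has a single point scale, 1/cos φ).
Along the parallel, k = sec 40.8° = 1/0.7570 = 1.321.
Map distance = 1300 × 1.321 ≈ 1720 km.

1720 km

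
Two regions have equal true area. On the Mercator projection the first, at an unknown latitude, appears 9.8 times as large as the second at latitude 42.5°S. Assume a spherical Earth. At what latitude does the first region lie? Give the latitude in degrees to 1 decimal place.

76.4°

For equal true areas on Mercator, apparent areas scale as sec²φ, so the ratio is cos²φ₂ / cos²φ₁.
cos²φ₂ / cos²φ₁ = 9.8  ⇒  cos φ₁ = cos 42.5° / √9.8 = 0.7373/3.130 = 0.2355.
φ₁ = arccos(0.2355) ≈ 76.4°.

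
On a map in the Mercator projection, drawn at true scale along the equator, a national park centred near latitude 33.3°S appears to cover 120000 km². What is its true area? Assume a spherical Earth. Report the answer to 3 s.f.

For Mercator, h = k = sec φ (a conformal cylindrical projection has a single point scale, 1/cos φ).
Areal scale = k² = sec²φ = 1/cos²(33.3°) = 1/0.8358² = 1.431.
True area = apparent / (areal scale) = 120000 / 1.431 ≈ 83800 km².

83800 km²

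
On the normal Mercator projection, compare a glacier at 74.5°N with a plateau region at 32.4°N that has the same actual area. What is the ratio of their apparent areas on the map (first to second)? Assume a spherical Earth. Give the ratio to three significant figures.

9.98

Mercator areal scale is sec²φ.
At 74.5°: sec²(74.5°) = 1/0.2672² = 14.00.
At 32.4°: sec²(32.4°) = 1/0.8443² = 1.403.
Ratio = 14.00/1.403 = cos²(32.4°)/cos²(74.5°) ≈ 9.98.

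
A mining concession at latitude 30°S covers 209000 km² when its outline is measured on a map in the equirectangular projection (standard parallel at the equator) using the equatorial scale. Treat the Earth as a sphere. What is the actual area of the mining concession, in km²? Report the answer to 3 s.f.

181000 km²

In the plate carrée (x = Rλ, y = Rφ), meridians are true-scale (h = 1) and parallels are stretched by k = sec φ.
Areal scale = h·k = 1 × sec φ; at 30°, h = 1.000, k = 1.155, so h·k = 1.155.
True area = apparent / (areal scale) = 209000 / 1.155 ≈ 181000 km².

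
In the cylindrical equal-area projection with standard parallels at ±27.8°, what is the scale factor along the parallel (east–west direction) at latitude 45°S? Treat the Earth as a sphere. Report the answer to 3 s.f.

For cylindrical equal-area with standard parallel φ₀, h = cos φ / cos φ₀ and k = cos φ₀ / cos φ, so h·k = 1.
k = cos 27.8° / cos 45° = 0.8846/0.7071 = 1.251.

1.25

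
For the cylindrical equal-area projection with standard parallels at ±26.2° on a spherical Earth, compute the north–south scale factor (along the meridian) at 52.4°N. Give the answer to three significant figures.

For cylindrical equal-area with standard parallel φ₀, h = cos φ / cos φ₀ and k = cos φ₀ / cos φ, so h·k = 1.
h = cos 52.4° / cos 26.2° = 0.6101/0.8973 = 0.6800.

0.680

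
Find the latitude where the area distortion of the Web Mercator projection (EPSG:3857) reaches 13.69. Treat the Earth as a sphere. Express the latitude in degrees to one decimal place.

74.3°

Mercator areal scale is sec²φ.
sec²φ = 13.69  ⇒  cos²φ = 0.07305  ⇒  cos φ = 0.2703.
φ = arccos(0.2703) ≈ 74.3°.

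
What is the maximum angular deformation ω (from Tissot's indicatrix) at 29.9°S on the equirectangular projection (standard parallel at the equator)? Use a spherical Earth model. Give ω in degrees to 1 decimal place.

For the equirectangular projection with φ₀ = 0 (plate carrée), h = 1 along meridians and k = sec φ along parallels.
At 29.9°: h = 1.000, k = 1.154; principal scales a = 1.154, b = 1.000.
sin(ω/2) = (a − b)/(a + b) = 0.1535/2.154 = 0.07130, so ω = 2 arcsin(0.07130) ≈ 8.2°.

8.2°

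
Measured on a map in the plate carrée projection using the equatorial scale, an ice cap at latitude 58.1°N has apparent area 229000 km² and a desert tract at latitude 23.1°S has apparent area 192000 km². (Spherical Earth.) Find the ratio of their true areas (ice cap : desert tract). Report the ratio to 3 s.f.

On the plate carrée, areal scale = h·k = 1 × sec φ, so true area = apparent × cos φ.
True area of ice cap: 229000 × cos(58.1°) = 229000 × 0.5284 = 121000 km².
True area of desert tract: 192000 × cos(23.1°) = 192000 × 0.9198 = 176600 km².
Ratio = 121000 / 176600 ≈ 0.685.

0.685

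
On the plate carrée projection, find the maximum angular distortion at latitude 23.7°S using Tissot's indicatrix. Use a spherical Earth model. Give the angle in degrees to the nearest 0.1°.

For the equirectangular projection with φ₀ = 0 (plate carrée), h = 1 along meridians and k = sec φ along parallels.
At 23.7°: h = 1.000, k = 1.092; principal scales a = 1.092, b = 1.000.
sin(ω/2) = (a − b)/(a + b) = 0.09211/2.092 = 0.04403, so ω = 2 arcsin(0.04403) ≈ 5.0°.

5.0°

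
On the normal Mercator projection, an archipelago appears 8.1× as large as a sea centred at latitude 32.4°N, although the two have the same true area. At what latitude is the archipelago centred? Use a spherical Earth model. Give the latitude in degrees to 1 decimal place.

72.7°

On Mercator, (apparent₁)/(apparent₂) = sec²φ₁ / sec²φ₂ when true areas are equal.
cos²φ₂ / cos²φ₁ = 8.1  ⇒  cos φ₁ = cos 32.4° / √8.1 = 0.8443/2.846 = 0.2967.
φ₁ = arccos(0.2967) ≈ 72.7°.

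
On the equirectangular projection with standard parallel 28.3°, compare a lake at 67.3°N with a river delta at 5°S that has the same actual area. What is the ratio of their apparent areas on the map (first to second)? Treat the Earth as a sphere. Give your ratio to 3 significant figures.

2.58

The equidistant cylindrical projection with φ₀ = 28.3° has h = 1 (meridians true) and k = cos φ₀ / cos φ along parallels.
Areal scale at 67.3°: h·k = 1.000 × 2.282 = 2.282.
Areal scale at 5°: h·k = 1.000 × 0.8838 = 0.8838.
Ratio = 2.282/0.8838 ≈ 2.58.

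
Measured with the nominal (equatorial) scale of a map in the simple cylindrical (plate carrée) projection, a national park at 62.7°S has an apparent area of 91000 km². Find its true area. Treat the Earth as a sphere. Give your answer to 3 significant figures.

41700 km²

Plate carrée maps x = Rλ, y = Rφ. The meridian scale is h = 1 and the parallel scale is k = 1/cos φ = sec φ.
Areal scale = h·k = 1 × sec φ; at 62.7°, h = 1.000, k = 2.180, so h·k = 2.180.
True area = apparent / (areal scale) = 91000 / 2.180 ≈ 41700 km².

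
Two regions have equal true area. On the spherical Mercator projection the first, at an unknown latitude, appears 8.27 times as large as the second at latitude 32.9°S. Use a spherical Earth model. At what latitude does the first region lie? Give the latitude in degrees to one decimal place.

For equal true areas on Mercator, apparent areas scale as sec²φ, so the ratio is cos²φ₂ / cos²φ₁.
cos²φ₂ / cos²φ₁ = 8.27  ⇒  cos φ₁ = cos 32.9° / √8.27 = 0.8396/2.876 = 0.2920.
φ₁ = arccos(0.2920) ≈ 73.0°.

73.0°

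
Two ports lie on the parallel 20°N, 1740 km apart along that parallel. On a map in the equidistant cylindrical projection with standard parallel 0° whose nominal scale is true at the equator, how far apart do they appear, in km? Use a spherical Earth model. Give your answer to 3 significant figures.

1850 km

For the equirectangular projection with φ₀ = 0 (plate carrée), h = 1 along meridians and k = sec φ along parallels.
Along the parallel, k = sec 20° = 1/0.9397 = 1.064.
Map distance = 1740 × 1.064 ≈ 1850 km.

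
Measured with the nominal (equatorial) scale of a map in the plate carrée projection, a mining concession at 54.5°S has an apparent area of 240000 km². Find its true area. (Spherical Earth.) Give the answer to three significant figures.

139000 km²

In the plate carrée (x = Rλ, y = Rφ), meridians are true-scale (h = 1) and parallels are stretched by k = sec φ.
Areal scale = h·k = 1 × sec φ; at 54.5°, h = 1.000, k = 1.722, so h·k = 1.722.
True area = apparent / (areal scale) = 240000 / 1.722 ≈ 139000 km².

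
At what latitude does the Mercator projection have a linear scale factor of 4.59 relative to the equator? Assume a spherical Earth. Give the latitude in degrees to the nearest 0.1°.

77.4°

Mercator scale is k = sec φ = 1/cos φ.
1/cos φ = 4.59  ⇒  cos φ = 0.2179  ⇒  φ = arccos(0.2179) ≈ 77.4°.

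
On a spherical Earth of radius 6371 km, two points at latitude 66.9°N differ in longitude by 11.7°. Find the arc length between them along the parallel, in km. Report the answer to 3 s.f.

510 km

Arc length along a parallel = R cos φ · Δλ (with Δλ in radians).
= 6371 × cos 66.9° × (11.7° × π/180) = 6371 × 0.3923 × 0.2042 ≈ 510 km.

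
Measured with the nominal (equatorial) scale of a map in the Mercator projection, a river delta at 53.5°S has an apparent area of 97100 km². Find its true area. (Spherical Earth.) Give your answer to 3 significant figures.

34400 km²

Mercator is conformal, so the point scale is isotropic: h = k = sec φ = 1/cos φ.
Areal scale = k² = sec²φ = 1/cos²(53.5°) = 1/0.5948² = 2.826.
True area = apparent / (areal scale) = 97100 / 2.826 ≈ 34400 km².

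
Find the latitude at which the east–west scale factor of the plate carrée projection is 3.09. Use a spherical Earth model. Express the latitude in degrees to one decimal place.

71.1°

Plate carrée: h = 1, k = sec φ along parallels.
sec φ = 3.09  ⇒  cos φ = 0.3236  ⇒  φ ≈ 71.1°.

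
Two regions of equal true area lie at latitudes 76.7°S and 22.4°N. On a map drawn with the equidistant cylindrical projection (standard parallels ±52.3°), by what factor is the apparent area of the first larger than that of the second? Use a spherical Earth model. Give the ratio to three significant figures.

4.02

With standard parallel φ₀ = 52.3°, the equirectangular projection gives x = Rλ cos φ₀, y = Rφ, so h = 1 and k = cos 52.3° / cos φ.
Areal scale at 76.7°: h·k = 1.000 × 2.658 = 2.658.
Areal scale at 22.4°: h·k = 1.000 × 0.6614 = 0.6614.
Ratio = 2.658/0.6614 ≈ 4.02.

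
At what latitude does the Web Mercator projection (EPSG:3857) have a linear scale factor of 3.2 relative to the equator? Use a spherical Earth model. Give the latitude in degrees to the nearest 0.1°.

Mercator scale is k = sec φ = 1/cos φ.
1/cos φ = 3.2  ⇒  cos φ = 0.3125  ⇒  φ = arccos(0.3125) ≈ 71.8°.

71.8°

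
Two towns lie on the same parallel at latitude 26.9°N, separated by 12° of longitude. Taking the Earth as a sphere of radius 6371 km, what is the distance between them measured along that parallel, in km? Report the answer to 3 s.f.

Arc length along a parallel = R cos φ · Δλ (with Δλ in radians).
= 6371 × cos 26.9° × (12° × π/180) = 6371 × 0.8918 × 0.2094 ≈ 1190 km.

1190 km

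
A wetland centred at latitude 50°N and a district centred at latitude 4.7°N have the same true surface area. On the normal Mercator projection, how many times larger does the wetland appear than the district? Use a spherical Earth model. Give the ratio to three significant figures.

2.40

Mercator is conformal with k = sec φ, so areal scale = k² = sec²φ.
At 50°: sec²(50°) = 1/0.6428² = 2.420.
At 4.7°: sec²(4.7°) = 1/0.9966² = 1.007.
Ratio = 2.420/1.007 = cos²(4.7°)/cos²(50°) ≈ 2.40.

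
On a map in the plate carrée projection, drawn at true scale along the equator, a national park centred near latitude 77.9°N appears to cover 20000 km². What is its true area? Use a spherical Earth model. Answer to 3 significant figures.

4190 km²

For the equirectangular projection with φ₀ = 0 (plate carrée), h = 1 along meridians and k = sec φ along parallels.
Areal scale = h·k = 1 × sec φ; at 77.9°, h = 1.000, k = 4.771, so h·k = 4.771.
True area = apparent / (areal scale) = 20000 / 4.771 ≈ 4190 km².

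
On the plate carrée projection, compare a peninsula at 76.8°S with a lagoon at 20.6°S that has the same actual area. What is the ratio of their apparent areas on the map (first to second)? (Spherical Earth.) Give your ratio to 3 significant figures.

4.10

For the equirectangular projection with φ₀ = 0 (plate carrée), h = 1 along meridians and k = sec φ along parallels.
Areal scale at 76.8°: h·k = 1.000 × 4.379 = 4.379.
Areal scale at 20.6°: h·k = 1.000 × 1.068 = 1.068.
Ratio = 4.379/1.068 ≈ 4.10.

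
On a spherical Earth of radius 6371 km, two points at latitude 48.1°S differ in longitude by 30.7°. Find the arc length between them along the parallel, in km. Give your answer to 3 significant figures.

2280 km

Arc length along a parallel = R cos φ · Δλ (with Δλ in radians).
= 6371 × cos 48.1° × (30.7° × π/180) = 6371 × 0.6678 × 0.5358 ≈ 2280 km.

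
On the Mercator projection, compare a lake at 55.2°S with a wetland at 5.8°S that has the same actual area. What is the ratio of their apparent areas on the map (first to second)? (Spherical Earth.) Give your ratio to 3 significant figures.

3.04

Mercator areal scale is sec²φ.
At 55.2°: sec²(55.2°) = 1/0.5707² = 3.070.
At 5.8°: sec²(5.8°) = 1/0.9949² = 1.010.
Ratio = 3.070/1.010 = cos²(5.8°)/cos²(55.2°) ≈ 3.04.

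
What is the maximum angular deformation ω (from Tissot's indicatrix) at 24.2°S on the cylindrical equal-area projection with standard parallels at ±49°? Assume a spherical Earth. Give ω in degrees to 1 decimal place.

37.1°

For cylindrical equal-area with standard parallel φ₀, h = cos φ / cos φ₀ and k = cos φ₀ / cos φ, so h·k = 1.
At 24.2°: h = 1.390, k = 0.7193; principal scales a = 1.390, b = 0.7193.
sin(ω/2) = (a − b)/(a + b) = 0.6710/2.110 = 0.3181, so ω = 2 arcsin(0.3181) ≈ 37.1°.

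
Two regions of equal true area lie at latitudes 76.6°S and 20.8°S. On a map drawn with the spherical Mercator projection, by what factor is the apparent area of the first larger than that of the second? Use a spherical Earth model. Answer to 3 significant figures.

Mercator areal scale is sec²φ.
At 76.6°: sec²(76.6°) = 1/0.2317² = 18.62.
At 20.8°: sec²(20.8°) = 1/0.9348² = 1.144.
Ratio = 18.62/1.144 = cos²(20.8°)/cos²(76.6°) ≈ 16.3.

16.3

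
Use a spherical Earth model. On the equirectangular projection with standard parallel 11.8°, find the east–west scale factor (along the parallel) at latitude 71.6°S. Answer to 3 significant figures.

The equidistant cylindrical projection with φ₀ = 11.8° has h = 1 (meridians true) and k = cos φ₀ / cos φ along parallels.
k = cos 11.8° / cos 71.6° = 0.9789/0.3156 = 3.101.

3.10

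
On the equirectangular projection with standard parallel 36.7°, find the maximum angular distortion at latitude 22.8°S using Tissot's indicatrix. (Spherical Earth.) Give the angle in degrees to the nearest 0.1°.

8.0°

With standard parallel φ₀ = 36.7°, the equirectangular projection gives x = Rλ cos φ₀, y = Rφ, so h = 1 and k = cos 36.7° / cos φ.
At 22.8°: h = 1.000, k = 0.8697; principal scales a = 1.000, b = 0.8697.
sin(ω/2) = (a − b)/(a + b) = 0.1303/1.870 = 0.06967, so ω = 2 arcsin(0.06967) ≈ 8.0°.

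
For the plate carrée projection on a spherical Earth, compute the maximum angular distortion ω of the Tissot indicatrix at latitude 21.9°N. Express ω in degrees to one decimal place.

In the plate carrée (x = Rλ, y = Rφ), meridians are true-scale (h = 1) and parallels are stretched by k = sec φ.
At 21.9°: h = 1.000, k = 1.078; principal scales a = 1.078, b = 1.000.
sin(ω/2) = (a − b)/(a + b) = 0.07778/2.078 = 0.03743, so ω = 2 arcsin(0.03743) ≈ 4.3°.

4.3°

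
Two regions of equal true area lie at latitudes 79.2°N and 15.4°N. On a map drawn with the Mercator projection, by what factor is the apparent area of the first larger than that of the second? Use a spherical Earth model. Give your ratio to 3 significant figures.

Mercator areal scale is sec²φ.
At 79.2°: sec²(79.2°) = 1/0.1874² = 28.48.
At 15.4°: sec²(15.4°) = 1/0.9641² = 1.076.
Ratio = 28.48/1.076 = cos²(15.4°)/cos²(79.2°) ≈ 26.5.

26.5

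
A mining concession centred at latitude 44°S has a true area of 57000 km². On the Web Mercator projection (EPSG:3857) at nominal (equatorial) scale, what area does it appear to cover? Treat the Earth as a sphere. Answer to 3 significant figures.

110000 km²

For Mercator, h = k = sec φ (a conformal cylindrical projection has a single point scale, 1/cos φ).
Areal scale = k² = sec²φ = 1/cos²(44°) = 1/0.7193² = 1.933.
Apparent area = 57000 × 1.933 ≈ 110000 km².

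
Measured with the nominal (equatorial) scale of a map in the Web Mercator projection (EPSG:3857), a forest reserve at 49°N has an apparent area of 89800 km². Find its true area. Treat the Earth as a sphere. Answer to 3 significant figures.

The Mercator projection is conformal; its linear scale factor is the same in every direction and equals sec φ = 1/cos φ.
Areal scale = k² = sec²φ = 1/cos²(49°) = 1/0.6561² = 2.323.
True area = apparent / (areal scale) = 89800 / 2.323 ≈ 38700 km².

38700 km²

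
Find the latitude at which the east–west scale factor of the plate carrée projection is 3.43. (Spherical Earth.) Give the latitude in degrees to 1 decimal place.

73.0°

Plate carrée: h = 1, k = sec φ along parallels.
sec φ = 3.43  ⇒  cos φ = 0.2915  ⇒  φ ≈ 73.0°.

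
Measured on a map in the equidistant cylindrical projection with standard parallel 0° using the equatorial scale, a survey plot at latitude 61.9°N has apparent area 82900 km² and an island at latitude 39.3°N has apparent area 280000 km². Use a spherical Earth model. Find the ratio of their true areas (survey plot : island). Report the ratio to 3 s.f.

Plate carrée has h = 1 and k = sec φ, giving areal scale sec φ; true area = (apparent area) · cos φ.
True area of survey plot: 82900 × cos(61.9°) = 82900 × 0.4710 = 39050 km².
True area of island: 280000 × cos(39.3°) = 280000 × 0.7738 = 216700 km².
Ratio = 39050 / 216700 ≈ 0.180.

0.180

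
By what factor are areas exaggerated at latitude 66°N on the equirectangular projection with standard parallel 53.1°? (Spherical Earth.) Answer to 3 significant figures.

1.48

With standard parallel φ₀ = 53.1°, the equirectangular projection gives x = Rλ cos φ₀, y = Rφ, so h = 1 and k = cos 53.1° / cos φ.
Areal scale = h·k = 1 × cos φ₀ / cos φ; at 66°, h = 1.000, k = 1.476, so h·k = 1.476.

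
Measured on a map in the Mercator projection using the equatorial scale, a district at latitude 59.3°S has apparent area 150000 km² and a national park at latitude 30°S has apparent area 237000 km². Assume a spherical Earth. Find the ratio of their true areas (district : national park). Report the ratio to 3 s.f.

Mercator's areal exaggeration is sec²φ; hence true area = (apparent area) · cos²φ.
True area of district: 150000 × cos²(59.3°) = 150000 × 0.2607 = 39100 km².
True area of national park: 237000 × cos²(30°) = 237000 × 0.7500 = 177800 km².
Ratio = 39100 / 177800 ≈ 0.220.

0.220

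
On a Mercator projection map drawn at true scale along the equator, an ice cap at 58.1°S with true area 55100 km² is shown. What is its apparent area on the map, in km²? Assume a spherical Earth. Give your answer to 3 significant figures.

Mercator is conformal, so the point scale is isotropic: h = k = sec φ = 1/cos φ.
Areal scale = k² = sec²φ = 1/cos²(58.1°) = 1/0.5284² = 3.581.
Apparent area = 55100 × 3.581 ≈ 197000 km².

197000 km²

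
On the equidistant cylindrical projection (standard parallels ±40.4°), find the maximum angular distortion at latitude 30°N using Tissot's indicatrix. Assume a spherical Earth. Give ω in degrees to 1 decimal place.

7.4°

The equidistant cylindrical projection with φ₀ = 40.4° has h = 1 (meridians true) and k = cos φ₀ / cos φ along parallels.
At 30°: h = 1.000, k = 0.8793; principal scales a = 1.000, b = 0.8793.
sin(ω/2) = (a − b)/(a + b) = 0.1207/1.879 = 0.06420, so ω = 2 arcsin(0.06420) ≈ 7.4°.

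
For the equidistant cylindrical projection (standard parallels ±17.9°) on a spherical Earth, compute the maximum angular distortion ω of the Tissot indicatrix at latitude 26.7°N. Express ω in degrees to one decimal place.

3.6°

In the equirectangular projection with standard parallel φ₀ = 17.9° (x = Rλ cos φ₀, y = Rφ), meridians are true-scale (h = 1) and the parallel scale is k = cos φ₀ / cos φ.
At 26.7°: h = 1.000, k = 1.065; principal scales a = 1.065, b = 1.000.
sin(ω/2) = (a − b)/(a + b) = 0.06517/2.065 = 0.03156, so ω = 2 arcsin(0.03156) ≈ 3.6°.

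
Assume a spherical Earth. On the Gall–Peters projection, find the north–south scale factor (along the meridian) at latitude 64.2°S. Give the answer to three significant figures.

0.616

Gall–Peters is a cylindrical equal-area projection with standard parallels at ±45°. A cylindrical equal-area projection with standard parallel φ₀ has meridian scale h = cos φ / cos φ₀ and parallel scale k = cos φ₀ / cos φ (so areas are preserved, h·k = 1).
h = cos 64.2° / cos 45° = 0.4352/0.7071 = 0.6155.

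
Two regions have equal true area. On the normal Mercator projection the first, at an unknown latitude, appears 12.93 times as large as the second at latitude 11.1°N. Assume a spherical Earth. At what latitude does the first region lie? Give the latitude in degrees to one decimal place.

On Mercator, (apparent₁)/(apparent₂) = sec²φ₁ / sec²φ₂ when true areas are equal.
cos²φ₂ / cos²φ₁ = 12.93  ⇒  cos φ₁ = cos 11.1° / √12.93 = 0.9813/3.596 = 0.2729.
φ₁ = arccos(0.2729) ≈ 74.2°.

74.2°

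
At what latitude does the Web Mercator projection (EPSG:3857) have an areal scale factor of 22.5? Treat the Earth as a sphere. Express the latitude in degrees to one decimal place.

77.8°

Mercator areal scale is sec²φ.
sec²φ = 22.5  ⇒  cos²φ = 0.04444  ⇒  cos φ = 0.2108.
φ = arccos(0.2108) ≈ 77.8°.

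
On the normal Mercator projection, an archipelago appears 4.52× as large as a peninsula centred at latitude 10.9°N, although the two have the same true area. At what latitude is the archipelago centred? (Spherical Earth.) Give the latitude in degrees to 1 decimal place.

62.5°

Mercator areal scale is sec²φ, so apparent-area ratio = sec²φ₁ / sec²φ₂ = cos²φ₂ / cos²φ₁.
cos²φ₂ / cos²φ₁ = 4.52  ⇒  cos φ₁ = cos 10.9° / √4.52 = 0.9820/2.126 = 0.4619.
φ₁ = arccos(0.4619) ≈ 62.5°.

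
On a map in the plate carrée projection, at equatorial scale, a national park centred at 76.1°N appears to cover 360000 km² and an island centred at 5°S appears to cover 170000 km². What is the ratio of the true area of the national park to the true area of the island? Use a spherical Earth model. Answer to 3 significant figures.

Plate carrée has h = 1 and k = sec φ, giving areal scale sec φ; true area = (apparent area) · cos φ.
True area of national park: 360000 × cos(76.1°) = 360000 × 0.2402 = 86480 km².
True area of island: 170000 × cos(5°) = 170000 × 0.9962 = 169400 km².
Ratio = 86480 / 169400 ≈ 0.511.

0.511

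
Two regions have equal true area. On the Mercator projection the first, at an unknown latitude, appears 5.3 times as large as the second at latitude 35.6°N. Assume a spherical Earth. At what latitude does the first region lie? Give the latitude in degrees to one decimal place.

On Mercator, (apparent₁)/(apparent₂) = sec²φ₁ / sec²φ₂ when true areas are equal.
cos²φ₂ / cos²φ₁ = 5.3  ⇒  cos φ₁ = cos 35.6° / √5.3 = 0.8131/2.302 = 0.3532.
φ₁ = arccos(0.3532) ≈ 69.3°.

69.3°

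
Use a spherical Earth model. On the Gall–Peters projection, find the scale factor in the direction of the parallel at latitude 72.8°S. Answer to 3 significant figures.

2.39

The Gall–Peters projection is cylindrical equal-area with φ₀ = 45°. For cylindrical equal-area with standard parallel φ₀, h = cos φ / cos φ₀ and k = cos φ₀ / cos φ, so h·k = 1.
k = cos 45° / cos 72.8° = 0.7071/0.2957 = 2.391.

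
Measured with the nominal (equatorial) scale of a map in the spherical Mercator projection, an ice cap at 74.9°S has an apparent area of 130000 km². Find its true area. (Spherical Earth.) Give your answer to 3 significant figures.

8820 km²

Mercator is conformal, so the point scale is isotropic: h = k = sec φ = 1/cos φ.
Areal scale = k² = sec²φ = 1/cos²(74.9°) = 1/0.2605² = 14.74.
True area = apparent / (areal scale) = 130000 / 14.74 ≈ 8820 km².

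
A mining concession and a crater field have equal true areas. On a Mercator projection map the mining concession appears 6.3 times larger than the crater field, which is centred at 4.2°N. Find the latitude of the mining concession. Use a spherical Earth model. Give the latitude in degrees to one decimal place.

66.6°

For equal true areas on Mercator, apparent areas scale as sec²φ, so the ratio is cos²φ₂ / cos²φ₁.
cos²φ₂ / cos²φ₁ = 6.3  ⇒  cos φ₁ = cos 4.2° / √6.3 = 0.9973/2.510 = 0.3973.
φ₁ = arccos(0.3973) ≈ 66.6°.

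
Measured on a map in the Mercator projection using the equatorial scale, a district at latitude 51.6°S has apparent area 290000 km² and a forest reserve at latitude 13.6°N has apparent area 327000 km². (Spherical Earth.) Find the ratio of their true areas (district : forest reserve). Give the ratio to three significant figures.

0.362

Since Mercator area scale is 1/cos²φ, the true area equals the apparent area multiplied by cos²φ.
True area of district: 290000 × cos²(51.6°) = 290000 × 0.3858 = 111900 km².
True area of forest reserve: 327000 × cos²(13.6°) = 327000 × 0.9447 = 308900 km².
Ratio = 111900 / 308900 ≈ 0.362.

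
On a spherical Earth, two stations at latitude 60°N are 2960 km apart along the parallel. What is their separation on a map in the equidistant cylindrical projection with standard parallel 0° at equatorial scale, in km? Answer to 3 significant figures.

5920 km

In the plate carrée (x = Rλ, y = Rφ), meridians are true-scale (h = 1) and parallels are stretched by k = sec φ.
Along the parallel, k = sec 60° = 1/0.5000 = 2.000.
Map distance = 2960 × 2.000 ≈ 5920 km.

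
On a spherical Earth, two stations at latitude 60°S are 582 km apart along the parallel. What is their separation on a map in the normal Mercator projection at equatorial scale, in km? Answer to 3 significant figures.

For Mercator, h = k = sec φ (a conformal cylindrical projection has a single point scale, 1/cos φ).
Along the parallel, k = sec 60° = 1/0.5000 = 2.000.
Map distance = 582 × 2.000 ≈ 1160 km.

1160 km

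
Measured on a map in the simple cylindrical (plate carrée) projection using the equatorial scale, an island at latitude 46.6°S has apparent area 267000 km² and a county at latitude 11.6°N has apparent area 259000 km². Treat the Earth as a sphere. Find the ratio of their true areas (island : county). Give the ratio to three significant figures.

Plate carrée has h = 1 and k = sec φ, giving areal scale sec φ; true area = (apparent area) · cos φ.
True area of island: 267000 × cos(46.6°) = 267000 × 0.6871 = 183500 km².
True area of county: 259000 × cos(11.6°) = 259000 × 0.9796 = 253700 km².
Ratio = 183500 / 253700 ≈ 0.723.

0.723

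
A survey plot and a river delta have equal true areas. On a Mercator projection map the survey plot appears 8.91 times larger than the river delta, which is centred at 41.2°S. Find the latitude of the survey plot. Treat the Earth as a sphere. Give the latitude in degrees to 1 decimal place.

For equal true areas on Mercator, apparent areas scale as sec²φ, so the ratio is cos²φ₂ / cos²φ₁.
cos²φ₂ / cos²φ₁ = 8.91  ⇒  cos φ₁ = cos 41.2° / √8.91 = 0.7524/2.985 = 0.2521.
φ₁ = arccos(0.2521) ≈ 75.4°.

75.4°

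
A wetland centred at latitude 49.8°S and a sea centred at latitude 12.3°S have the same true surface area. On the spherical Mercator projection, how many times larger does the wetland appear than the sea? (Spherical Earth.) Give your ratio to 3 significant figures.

2.29

Mercator is conformal with k = sec φ, so areal scale = k² = sec²φ.
At 49.8°: sec²(49.8°) = 1/0.6455² = 2.400.
At 12.3°: sec²(12.3°) = 1/0.9770² = 1.048.
Ratio = 2.400/1.048 = cos²(12.3°)/cos²(49.8°) ≈ 2.29.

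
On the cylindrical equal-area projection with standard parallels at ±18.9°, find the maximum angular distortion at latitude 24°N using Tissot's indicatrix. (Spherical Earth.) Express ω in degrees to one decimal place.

4.0°

A cylindrical equal-area projection with standard parallel φ₀ has meridian scale h = cos φ / cos φ₀ and parallel scale k = cos φ₀ / cos φ (so areas are preserved, h·k = 1).
At 24°: h = 0.9656, k = 1.036; principal scales a = 1.036, b = 0.9656.
sin(ω/2) = (a − b)/(a + b) = 0.07001/2.001 = 0.03499, so ω = 2 arcsin(0.03499) ≈ 4.0°.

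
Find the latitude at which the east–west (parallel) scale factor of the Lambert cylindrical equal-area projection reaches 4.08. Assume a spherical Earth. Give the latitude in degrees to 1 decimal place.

The Lambert cylindrical equal-area projection is the cylindrical equal-area projection with its standard parallel at the equator (φ₀ = 0). Cylindrical equal-area (φ₀ = 0°): h = cos φ / cos 0° along meridians, k = cos 0° / cos φ along parallels; h·k = 1.
k = cos φ₀ / cos φ = 4.08  ⇒  cos φ = cos 0° / 4.08 = 0.2451.
φ = arccos(0.2451) ≈ 75.8°.

75.8°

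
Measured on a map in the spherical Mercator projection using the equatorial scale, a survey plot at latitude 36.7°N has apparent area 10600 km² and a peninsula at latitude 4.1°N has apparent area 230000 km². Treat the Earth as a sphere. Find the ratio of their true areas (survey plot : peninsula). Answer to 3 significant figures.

0.0298

On Mercator the areal scale is sec²φ, so true area = apparent × cos²φ.
True area of survey plot: 10600 × cos²(36.7°) = 10600 × 0.6428 = 6814 km².
True area of peninsula: 230000 × cos²(4.1°) = 230000 × 0.9949 = 228800 km².
Ratio = 6814 / 228800 ≈ 0.0298.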